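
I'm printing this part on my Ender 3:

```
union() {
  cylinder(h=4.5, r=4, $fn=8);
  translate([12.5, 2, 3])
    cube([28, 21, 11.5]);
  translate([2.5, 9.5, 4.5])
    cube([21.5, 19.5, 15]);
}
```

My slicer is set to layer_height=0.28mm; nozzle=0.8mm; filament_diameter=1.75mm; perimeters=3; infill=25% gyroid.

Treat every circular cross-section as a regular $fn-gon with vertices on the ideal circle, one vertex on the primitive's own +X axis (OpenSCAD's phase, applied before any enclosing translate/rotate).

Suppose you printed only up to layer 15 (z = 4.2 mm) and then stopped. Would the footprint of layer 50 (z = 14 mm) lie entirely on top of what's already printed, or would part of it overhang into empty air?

part overhangs

Compare the two slices. At z = 4.2: the r=4 cylinder gives a regular 8-gon of circumradius 4 (constant along its height) (area = (8/2)·4.000²·sin(360°/8) = 45.25 mm²); the cube at (12.5, 2) (footprint 28×21) is included at this height (area 588.00 mm²); the cube at (2.5, 9.5) is absent (z outside [4.5, 19.5]); Merging all regions: the 2 present regions are separate (no shared area or edge), so areas and boundary lengths simply add and each stays a separate island — area = 633.25 mm². At z = 14: the cylinder does not reach this height (z outside [0, 4.5]); the 28×21 cube at (12.5, 2) contributes its full rectangle (area 588.00 mm²); the 21.5×19.5 cube at (2.5, 9.5) contributes its full rectangle (area 419.25 mm²); Merging all regions: the regions partially overlap — summed areas 1007.25 mm² minus the doubly-counted overlap 155.25 mm² gives 852.00 mm² — area = 852.00 mm². Checking containment: at z = 14 the cross-section extends beyond the z = 4.2 cross-section by about 264.00 mm².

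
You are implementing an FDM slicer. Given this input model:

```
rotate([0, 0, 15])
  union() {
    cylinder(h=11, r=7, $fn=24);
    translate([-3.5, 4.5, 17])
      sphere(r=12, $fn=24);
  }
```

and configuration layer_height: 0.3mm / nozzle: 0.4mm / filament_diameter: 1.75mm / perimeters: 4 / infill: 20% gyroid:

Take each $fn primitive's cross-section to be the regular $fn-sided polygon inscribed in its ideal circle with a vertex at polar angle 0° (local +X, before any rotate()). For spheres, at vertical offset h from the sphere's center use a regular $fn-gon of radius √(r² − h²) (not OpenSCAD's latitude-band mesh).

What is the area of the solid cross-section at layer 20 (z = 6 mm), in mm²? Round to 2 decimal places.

At z = 6 mm: the cylinder: section is a regular 24-gon, circumradius r=7 (area = (24/2)·7.000²·sin(360°/24) = 152.19 mm²); the r=12 sphere at (-3.5, 4.5) slices to a regular 24-gon of circumradius 4.796 (√(r²−h²) with h=11 from center) (area = (24/2)·4.796²·sin(360°/24) = 71.43 mm²); Combining (union): the regions partially overlap — summed areas 223.62 mm² minus the doubly-counted overlap 42.11 mm² gives 181.51 mm² — area = 181.51 mm²; (whole slice rotated 15° about Z — lengths, areas and connectivity unchanged). Overall, the cross-section is a single solid region. Net area = 181.51 mm².

181.51 mm²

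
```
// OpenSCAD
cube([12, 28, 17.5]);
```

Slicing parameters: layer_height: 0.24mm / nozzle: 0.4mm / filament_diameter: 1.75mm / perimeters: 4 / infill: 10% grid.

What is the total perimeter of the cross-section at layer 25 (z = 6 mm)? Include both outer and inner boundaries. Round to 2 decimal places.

At z = 6 mm: the cube (footprint 12×28) is included at this height (perimeter 80.00 mm). Overall, the cross-section is a single solid region. Total boundary length (outer) = 80.00 mm.

80.00 mm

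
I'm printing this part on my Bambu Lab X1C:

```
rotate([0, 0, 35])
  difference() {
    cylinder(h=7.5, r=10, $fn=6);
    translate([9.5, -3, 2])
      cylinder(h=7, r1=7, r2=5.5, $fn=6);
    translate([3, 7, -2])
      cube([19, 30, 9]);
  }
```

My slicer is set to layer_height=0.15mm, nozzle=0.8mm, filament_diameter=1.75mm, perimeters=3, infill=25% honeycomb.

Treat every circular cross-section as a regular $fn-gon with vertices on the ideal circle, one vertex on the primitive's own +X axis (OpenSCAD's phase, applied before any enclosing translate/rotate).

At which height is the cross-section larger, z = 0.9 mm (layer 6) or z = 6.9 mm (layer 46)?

Layer 6 (z = 0.9): the cylinder: section is a regular 6-gon, circumradius r=10 (area = (6/2)·10.000²·sin(360°/6) = 259.81 mm²); the cone at (9.5, -3) does not reach this height (z outside [2, 9]); the 19×30 cube at (3, 7) contributes its full rectangle (area 570.00 mm²); After the difference (first − rest): starting from the r=10 cylinder (259.81 mm²), the 19×30 cube at (3, 7) partially overlaps it — only the 4.12 mm² overlap (of its 570.00 mm²) is removed, clipping the outline — area = 255.69 mm²; (rotated 35° about Z; rotation is an isometry so areas/perimeters/island counts are preserved). So its area = 255.69 mm². Layer 46 (z = 6.9): the r=10 cylinder gives a regular 6-gon of circumradius 10 (constant along its height) (area = (6/2)·10.000²·sin(360°/6) = 259.81 mm²); the cone at (9.5, -3) contributes a regular 6-gon of circumradius 5.950 (interpolated between r1=7 and r2=5.5 at t=0.700) (area = (6/2)·5.950²·sin(360°/6) = 91.98 mm²); the cube at (3, 7) (footprint 19×30) is included at this height (area 570.00 mm²); After the difference (first − rest): starting from the r=10 cylinder (259.81 mm²), the cone at (9.5, -3) partially overlaps it — only the 31.27 mm² overlap (of its 91.98 mm²) is removed, clipping the outline; the 19×30 cube at (3, 7) partially overlaps it — only the 4.12 mm² overlap (of its 570.00 mm²) is removed, clipping the outline — area = 224.42 mm²; (whole slice rotated 35° about Z — lengths, areas and connectivity unchanged). So its area = 224.42 mm². Layer 6 is larger (255.69 vs 224.42 mm²).

layer 6 (z = 0.9 mm)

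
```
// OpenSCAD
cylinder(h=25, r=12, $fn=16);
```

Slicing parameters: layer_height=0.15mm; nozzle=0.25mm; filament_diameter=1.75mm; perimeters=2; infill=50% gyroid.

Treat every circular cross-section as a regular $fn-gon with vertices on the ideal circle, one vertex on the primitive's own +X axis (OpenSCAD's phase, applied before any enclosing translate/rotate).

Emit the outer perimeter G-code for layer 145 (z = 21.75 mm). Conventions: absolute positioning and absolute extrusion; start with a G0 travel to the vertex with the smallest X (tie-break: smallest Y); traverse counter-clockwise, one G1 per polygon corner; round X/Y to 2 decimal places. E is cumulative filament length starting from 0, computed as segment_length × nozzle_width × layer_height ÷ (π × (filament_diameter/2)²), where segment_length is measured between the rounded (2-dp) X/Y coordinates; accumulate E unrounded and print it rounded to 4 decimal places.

G0 X-12.00 Y0.00 Z21.75
G1 X-11.09 Y-4.59 E0.0730
G1 X-8.49 Y-8.49 E0.1460
G1 X-4.59 Y-11.09 E0.2191
G1 X0.00 Y-12.00 E0.2921
G1 X4.59 Y-11.09 E0.3650
G1 X8.49 Y-8.49 E0.4381
G1 X11.09 Y-4.59 E0.5112
G1 X12.00 Y0.00 E0.5841
G1 X11.09 Y4.59 E0.6571
G1 X8.49 Y8.49 E0.7302
G1 X4.59 Y11.09 E0.8032
G1 X0.00 Y12.00 E0.8762
G1 X-4.59 Y11.09 E0.9491
G1 X-8.49 Y8.49 E1.0222
G1 X-11.09 Y4.59 E1.0953
G1 X-12.00 Y0.00 E1.1682

At z = 21.75 mm: the r=12 cylinder gives a regular 16-gon of circumradius 12 (constant along its height). The outline is a single polygon with 16 vertices. Extrusion per mm of travel: 0.25 × 0.15 / (π × 0.875²) = 0.015591. Accumulating E over each segment gives final E = 1.1682.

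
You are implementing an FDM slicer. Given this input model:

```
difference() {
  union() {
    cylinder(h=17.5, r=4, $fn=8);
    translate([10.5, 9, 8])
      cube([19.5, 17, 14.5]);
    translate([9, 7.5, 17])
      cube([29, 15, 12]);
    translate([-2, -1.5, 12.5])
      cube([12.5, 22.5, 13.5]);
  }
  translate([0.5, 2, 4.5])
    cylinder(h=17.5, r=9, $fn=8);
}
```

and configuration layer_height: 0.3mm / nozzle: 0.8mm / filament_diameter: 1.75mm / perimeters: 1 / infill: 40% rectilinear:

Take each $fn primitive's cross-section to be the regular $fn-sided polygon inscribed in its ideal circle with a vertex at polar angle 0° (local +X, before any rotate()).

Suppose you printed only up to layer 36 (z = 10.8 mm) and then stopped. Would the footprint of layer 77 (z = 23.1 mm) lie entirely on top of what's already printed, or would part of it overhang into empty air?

part overhangs

Compare the two slices. At z = 10.8: the cylinder: section is a regular 8-gon, circumradius r=4 (area = (8/2)·4.000²·sin(360°/8) = 45.25 mm²); the 19.5×17 cube at (10.5, 9) contributes its full rectangle (area 331.50 mm²); the cube at (9, 7.5) is not intersected at this z (z outside [17, 29]); the cube at (-2, -1.5) is absent (z outside [12.5, 26]); Combining (union): the 2 present regions are separate (no shared area or edge), so areas and boundary lengths simply add and each stays a separate island — area = 376.75 mm²; the r=9 cylinder at (0.5, 2) contributes a regular 8-gon of circumradius 9 (area = (8/2)·9.000²·sin(360°/8) = 229.10 mm²); Subtracting the remaining from the first: starting from the result so far (376.75 mm²), the r=9 cylinder at (0.5, 2) partially overlaps it — only the 45.25 mm² overlap (of its 229.10 mm²) is removed, clipping the outline — area = 331.50 mm². At z = 23.1: the cylinder is not intersected at this z (z outside [0, 17.5]); the cube at (10.5, 9) does not reach this height (z outside [8, 22.5]); the cube at (9, 7.5) (footprint 29×15) is included at this height (area 435.00 mm²); the cube at (-2, -1.5) is present — its section is the full 12.5×22.5 rectangle (area 281.25 mm²); Combining (union): the regions partially overlap — summed areas 716.25 mm² minus the doubly-counted overlap 20.25 mm² gives 696.00 mm² — area = 696.00 mm²; the cylinder at (0.5, 2) is not intersected at this z (z outside [4.5, 22]); Taking the first minus the rest: none of the subtracted shapes is present at this height, so that combined region is unchanged — area = 696.00 mm². Checking containment: at z = 23.1 the cross-section extends beyond the z = 10.8 cross-section by about 432.75 mm².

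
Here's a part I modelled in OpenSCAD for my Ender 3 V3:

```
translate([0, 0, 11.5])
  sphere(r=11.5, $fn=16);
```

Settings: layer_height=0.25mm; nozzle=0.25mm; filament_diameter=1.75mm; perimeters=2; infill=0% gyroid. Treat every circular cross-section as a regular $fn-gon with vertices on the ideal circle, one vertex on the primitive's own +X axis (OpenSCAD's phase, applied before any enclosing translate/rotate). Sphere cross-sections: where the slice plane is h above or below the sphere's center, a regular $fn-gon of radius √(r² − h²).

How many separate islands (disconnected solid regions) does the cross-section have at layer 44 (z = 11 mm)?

1

At z = 11 mm: the sphere: section is a regular 16-gon, circumradius = √(r²−h²) = √(11.5²−0.5²) = 11.489. Overall, the cross-section is a single solid region. Island count = 1.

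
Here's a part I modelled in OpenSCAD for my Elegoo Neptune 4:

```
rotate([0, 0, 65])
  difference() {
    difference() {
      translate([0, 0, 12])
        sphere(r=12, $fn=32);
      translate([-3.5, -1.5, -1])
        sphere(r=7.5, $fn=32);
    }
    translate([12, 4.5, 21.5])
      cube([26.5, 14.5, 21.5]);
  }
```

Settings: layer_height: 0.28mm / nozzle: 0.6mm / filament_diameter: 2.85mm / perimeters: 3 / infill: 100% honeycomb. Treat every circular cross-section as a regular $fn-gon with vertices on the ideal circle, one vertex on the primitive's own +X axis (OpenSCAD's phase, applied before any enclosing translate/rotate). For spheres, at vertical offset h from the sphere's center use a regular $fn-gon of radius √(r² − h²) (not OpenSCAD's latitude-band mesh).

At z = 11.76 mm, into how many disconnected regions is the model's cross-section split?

1

At z = 11.76 mm: the sphere: section is a regular 32-gon, circumradius = √(r²−h²) = √(12²−0.24²) = 11.998; the sphere at (-3.5, -1.5) is absent (|z−center|=12.760 > r=7.5); After the difference (first − rest): none of the subtracted shapes is present at this height, so the r=12 sphere is unchanged — 1 connected region; the cube at (12, 4.5) does not reach this height (z outside [21.5, 43]); Subtracting the remaining from the first: none of the subtracted shapes is present at this height, so the result so far is unchanged — 1 connected region; (whole slice rotated 65° about Z — lengths, areas and connectivity unchanged). The result has 1 disconnected region.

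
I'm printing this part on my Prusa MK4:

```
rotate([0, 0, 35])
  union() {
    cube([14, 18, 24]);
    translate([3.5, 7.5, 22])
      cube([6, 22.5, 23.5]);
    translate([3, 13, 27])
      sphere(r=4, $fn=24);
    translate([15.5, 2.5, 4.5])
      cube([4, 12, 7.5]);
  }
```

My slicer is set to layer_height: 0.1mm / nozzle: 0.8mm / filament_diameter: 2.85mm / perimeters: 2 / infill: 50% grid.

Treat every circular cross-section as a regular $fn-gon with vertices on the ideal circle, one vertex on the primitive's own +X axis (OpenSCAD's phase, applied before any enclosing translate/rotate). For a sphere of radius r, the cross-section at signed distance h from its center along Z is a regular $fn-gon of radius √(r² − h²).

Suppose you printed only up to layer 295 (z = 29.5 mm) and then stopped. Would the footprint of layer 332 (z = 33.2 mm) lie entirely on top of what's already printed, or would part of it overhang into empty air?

Compare the two slices. At z = 29.5: the cube is not intersected at this z (z outside [0, 24]); the 6×22.5 cube at (3.5, 7.5) contributes its full rectangle (area 135.00 mm²); the sphere at (3, 13): section is a regular 24-gon, circumradius = √(r²−h²) = √(4²−2.5²) = 3.122 (area = (24/2)·3.122²·sin(360°/24) = 30.28 mm²); the cube at (15.5, 2.5) is absent (z outside [4.5, 12]); Merging all regions: the regions partially overlap — summed areas 165.28 mm² minus the doubly-counted overlap 12.05 mm² gives 153.23 mm² — area = 153.23 mm²; (rotated 35° about Z; rotation is an isometry so areas/perimeters/island counts are preserved). At z = 33.2: the cube is absent (z outside [0, 24]); the cube at (3.5, 7.5) (footprint 6×22.5) is included at this height (area 135.00 mm²); the sphere at (3, 13) is not intersected at this z (|z−center|=6.200 > r=4); the cube at (15.5, 2.5) is absent (z outside [4.5, 12]); Merging all regions: only the 6×22.5 cube at (3.5, 7.5) is present, so the union is just that shape — area = 135.00 mm²; (whole slice rotated 35° about Z — lengths, areas and connectivity unchanged). Checking containment: the cross-section at z = 33.2 is a subset of the cross-section at z = 29.5.

entirely on top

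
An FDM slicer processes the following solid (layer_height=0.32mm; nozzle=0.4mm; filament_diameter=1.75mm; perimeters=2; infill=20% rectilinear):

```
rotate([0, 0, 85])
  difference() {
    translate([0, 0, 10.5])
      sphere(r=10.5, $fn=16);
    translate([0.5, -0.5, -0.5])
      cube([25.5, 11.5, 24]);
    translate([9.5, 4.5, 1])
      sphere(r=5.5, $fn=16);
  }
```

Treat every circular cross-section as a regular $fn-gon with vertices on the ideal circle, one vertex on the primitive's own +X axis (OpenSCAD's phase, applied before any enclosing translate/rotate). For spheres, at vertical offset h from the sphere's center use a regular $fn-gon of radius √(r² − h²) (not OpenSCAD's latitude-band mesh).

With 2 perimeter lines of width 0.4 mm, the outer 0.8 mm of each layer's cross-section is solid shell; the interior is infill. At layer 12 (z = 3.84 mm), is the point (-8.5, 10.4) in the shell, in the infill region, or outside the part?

At z = 3.84 mm: the r=10.5 sphere slices to a regular 16-gon of circumradius 8.118 (√(r²−h²) with h=6.66 from center); the cube at (0.5, -0.5) is present — its section is the full 25.5×11.5 rectangle; the r=5.5 sphere at (9.5, 4.5) contributes a regular 16-gon of circumradius √(5.5²−2.84²) = 4.710; Taking the first minus the rest: starting from the r=10.5 sphere, the 25.5×11.5 cube at (0.5, -0.5) partially overlaps it — only the 50.18 mm² overlap (of its 293.25 mm²) is removed, clipping the outline; the r=5.5 sphere at (9.5, 4.5) misses the remaining region (no effect) — 1 connected region; (rotated 85° about Z; rotation is an isometry so areas/perimeters/island counts are preserved). Overall, the cross-section is a single solid region. Undo the 85° rotation: the query point maps to (9.620, 9.374) in the un-rotated model frame. The nearest boundary edge runs (0.00, 8.12)→(0.50, 8.02); distance from the point to it = 9.22 mm. The point is not inside any of the regions above, so it lies outside the cross-section (9.22 mm from the nearest boundary).

outside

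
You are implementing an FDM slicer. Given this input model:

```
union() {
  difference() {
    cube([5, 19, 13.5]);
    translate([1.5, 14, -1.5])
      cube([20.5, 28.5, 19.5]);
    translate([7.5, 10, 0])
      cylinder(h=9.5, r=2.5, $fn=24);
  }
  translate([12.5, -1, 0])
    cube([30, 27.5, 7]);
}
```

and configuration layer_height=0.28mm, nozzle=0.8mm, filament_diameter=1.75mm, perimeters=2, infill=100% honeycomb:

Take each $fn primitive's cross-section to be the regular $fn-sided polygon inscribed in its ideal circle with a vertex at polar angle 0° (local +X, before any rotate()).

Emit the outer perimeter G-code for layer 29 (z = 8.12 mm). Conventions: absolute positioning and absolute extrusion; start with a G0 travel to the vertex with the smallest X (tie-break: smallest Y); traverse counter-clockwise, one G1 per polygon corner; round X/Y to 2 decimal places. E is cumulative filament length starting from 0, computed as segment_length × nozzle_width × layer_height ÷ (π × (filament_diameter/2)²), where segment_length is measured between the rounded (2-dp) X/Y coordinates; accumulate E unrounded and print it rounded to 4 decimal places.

G0 X0.00 Y0.00 Z8.12
G1 X5.00 Y0.00 E0.4656
G1 X5.00 Y14.00 E1.7694
G1 X1.50 Y14.00 E2.0954
G1 X1.50 Y19.00 E2.5610
G1 X0.00 Y19.00 E2.7007
G1 X0.00 Y0.00 E4.4702

At z = 8.12 mm: the 5×19 cube contributes its full rectangle; the cube at (1.5, 14) is present — its section is the full 20.5×28.5 rectangle; the r=2.5 cylinder at (7.5, 10) contributes a regular 24-gon of circumradius 2.5; After the difference (first − rest): starting from the 5×19 cube, the 20.5×28.5 cube at (1.5, 14) partially overlaps it — only the 17.50 mm² overlap (of its 584.25 mm²) is removed, clipping the outline; the r=2.5 cylinder at (7.5, 10) misses the remaining region (no effect) — 1 connected region; the cube at (12.5, -1) is absent (z outside [0, 7]); Merging all regions: only that combined region is present, so the union is just that shape — 1 connected region. The outline is a single polygon with 6 vertices. Extrusion per mm of travel: 0.8 × 0.28 / (π × 0.875²) = 0.093128. Accumulating E over each segment gives final E = 4.4702.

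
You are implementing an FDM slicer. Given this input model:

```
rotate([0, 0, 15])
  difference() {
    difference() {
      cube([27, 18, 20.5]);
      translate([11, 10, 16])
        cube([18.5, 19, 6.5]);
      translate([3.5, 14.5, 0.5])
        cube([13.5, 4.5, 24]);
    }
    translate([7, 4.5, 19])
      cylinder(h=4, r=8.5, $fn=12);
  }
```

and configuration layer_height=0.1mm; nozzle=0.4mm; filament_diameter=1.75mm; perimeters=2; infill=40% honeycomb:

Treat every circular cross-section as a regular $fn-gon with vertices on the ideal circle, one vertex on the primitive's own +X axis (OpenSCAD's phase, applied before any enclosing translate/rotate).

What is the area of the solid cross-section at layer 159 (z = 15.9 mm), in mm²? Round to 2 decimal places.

438.75 mm²

At z = 15.9 mm: the cube is present — its section is the full 27×18 rectangle (area 486.00 mm²); the cube at (11, 10) does not reach this height (z outside [16, 22.5]); the 13.5×4.5 cube at (3.5, 14.5) contributes its full rectangle (area 60.75 mm²); Taking the first minus the rest: starting from the 27×18 cube (486.00 mm²), the 13.5×4.5 cube at (3.5, 14.5) partially overlaps it — only the 47.25 mm² overlap (of its 60.75 mm²) is removed, clipping the outline — area = 438.75 mm²; the cylinder at (7, 4.5) does not reach this height (z outside [19, 23]); After the difference (first − rest): none of the subtracted shapes is present at this height, so that combined region is unchanged — area = 438.75 mm²; (rotated 15° about Z; rotation is an isometry so areas/perimeters/island counts are preserved). Overall, the cross-section is a single solid region. Net area = 438.75 mm².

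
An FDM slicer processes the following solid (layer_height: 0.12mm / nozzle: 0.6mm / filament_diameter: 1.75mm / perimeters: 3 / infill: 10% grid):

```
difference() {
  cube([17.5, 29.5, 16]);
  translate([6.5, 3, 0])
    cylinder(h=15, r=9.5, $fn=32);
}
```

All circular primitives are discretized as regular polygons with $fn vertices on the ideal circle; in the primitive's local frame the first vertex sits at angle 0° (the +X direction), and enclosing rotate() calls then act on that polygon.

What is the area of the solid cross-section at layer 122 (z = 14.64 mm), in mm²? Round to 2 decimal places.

At z = 14.64 mm: the cube (footprint 17.5×29.5) is included at this height (area 516.25 mm²); the cylinder at (6.5, 3): section is a regular 32-gon, circumradius r=9.5 (area = (32/2)·9.500²·sin(360°/32) = 281.71 mm²); Subtracting the remaining from the first: starting from the 17.5×29.5 cube (516.25 mm²), the r=9.5 cylinder at (6.5, 3) partially overlaps it — only the 174.15 mm² overlap (of its 281.71 mm²) is removed, clipping the outline — area = 342.10 mm². Overall, the cross-section is a single solid region. Net area = 342.10 mm².

342.10 mm²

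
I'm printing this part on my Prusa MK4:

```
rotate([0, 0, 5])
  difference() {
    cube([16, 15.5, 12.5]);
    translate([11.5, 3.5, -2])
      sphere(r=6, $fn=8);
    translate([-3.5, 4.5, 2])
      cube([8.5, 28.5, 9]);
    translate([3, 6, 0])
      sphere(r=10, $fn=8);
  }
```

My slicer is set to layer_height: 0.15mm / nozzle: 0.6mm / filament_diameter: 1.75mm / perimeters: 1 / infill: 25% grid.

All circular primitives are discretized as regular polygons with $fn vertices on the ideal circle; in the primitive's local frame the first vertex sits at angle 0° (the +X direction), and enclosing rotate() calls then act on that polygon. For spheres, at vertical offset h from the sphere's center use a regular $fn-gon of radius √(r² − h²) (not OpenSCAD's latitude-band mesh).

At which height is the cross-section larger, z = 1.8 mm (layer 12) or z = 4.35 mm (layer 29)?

layer 29 (z = 4.35 mm)

Layer 12 (z = 1.8): the 16×15.5 cube contributes its full rectangle (area 248.00 mm²); the r=6 sphere at (11.5, 3.5) contributes a regular 8-gon of circumradius √(6²−3.8²) = 4.643 (area = (8/2)·4.643²·sin(360°/8) = 60.98 mm²); the cube at (-3.5, 4.5) does not reach this height (z outside [2, 11]); the sphere at (3, 6): section is a regular 8-gon, circumradius = √(r²−h²) = √(10²−1.8²) = 9.837 (area = (8/2)·9.837²·sin(360°/8) = 273.68 mm²); After the difference (first − rest): starting from the 16×15.5 cube (248.00 mm²), the r=6 sphere at (11.5, 3.5) partially overlaps it — only the 57.78 mm² overlap (of its 60.98 mm²) is removed, clipping the outline; the r=10 sphere at (3, 6) partially overlaps it — only the 134.02 mm² overlap (of its 273.68 mm²) is removed, clipping the outline — area = 56.21 mm²; (rotated 5° about Z; rotation is an isometry so areas/perimeters/island counts are preserved). So its area = 56.21 mm². Layer 29 (z = 4.35): the cube is present — its section is the full 16×15.5 rectangle (area 248.00 mm²); the sphere at (11.5, 3.5) does not reach this height (|z−center|=6.350 > r=6); the cube at (-3.5, 4.5) is present — its section is the full 8.5×28.5 rectangle (area 242.25 mm²); the r=10 sphere at (3, 6) contributes a regular 8-gon of circumradius √(10²−4.35²) = 9.004 (area = (8/2)·9.004²·sin(360°/8) = 229.32 mm²); Subtracting the remaining from the first: starting from the 16×15.5 cube (248.00 mm²), the 8.5×28.5 cube at (-3.5, 4.5) partially overlaps it — only the 55.00 mm² overlap (of its 242.25 mm²) is removed, clipping the outline; the r=10 sphere at (3, 6) partially overlaps it — only the 97.22 mm² overlap (of its 229.32 mm²) is removed, clipping the outline — area = 95.78 mm²; (whole slice rotated 5° about Z — lengths, areas and connectivity unchanged). So its area = 95.78 mm². Layer 29 is larger (95.78 vs 56.21 mm²).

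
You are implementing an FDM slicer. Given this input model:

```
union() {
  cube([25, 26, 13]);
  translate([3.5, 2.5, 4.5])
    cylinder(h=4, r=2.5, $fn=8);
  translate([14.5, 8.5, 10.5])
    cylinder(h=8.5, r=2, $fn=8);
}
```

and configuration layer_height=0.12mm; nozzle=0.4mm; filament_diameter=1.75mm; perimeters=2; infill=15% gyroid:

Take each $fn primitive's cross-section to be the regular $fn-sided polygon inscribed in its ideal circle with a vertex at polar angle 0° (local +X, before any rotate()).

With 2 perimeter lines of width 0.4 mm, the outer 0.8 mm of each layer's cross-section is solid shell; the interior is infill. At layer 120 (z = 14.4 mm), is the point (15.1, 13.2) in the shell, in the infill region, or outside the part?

At z = 14.4 mm: the cube is not intersected at this z (z outside [0, 13]); the cylinder at (3.5, 2.5) is not intersected at this z (z outside [4.5, 8.5]); the r=2 cylinder at (14.5, 8.5) contributes a regular 8-gon of circumradius 2; Taking the union: only the r=2 cylinder at (14.5, 8.5) is present, so the union is just that shape — 1 connected region. Overall, the cross-section is a single solid region. The nearest boundary edge runs (15.91, 9.91)→(14.50, 10.50); distance from the point to it = 2.77 mm. The point is not inside any of the regions above, so it lies outside the cross-section (2.77 mm from the nearest boundary).

outside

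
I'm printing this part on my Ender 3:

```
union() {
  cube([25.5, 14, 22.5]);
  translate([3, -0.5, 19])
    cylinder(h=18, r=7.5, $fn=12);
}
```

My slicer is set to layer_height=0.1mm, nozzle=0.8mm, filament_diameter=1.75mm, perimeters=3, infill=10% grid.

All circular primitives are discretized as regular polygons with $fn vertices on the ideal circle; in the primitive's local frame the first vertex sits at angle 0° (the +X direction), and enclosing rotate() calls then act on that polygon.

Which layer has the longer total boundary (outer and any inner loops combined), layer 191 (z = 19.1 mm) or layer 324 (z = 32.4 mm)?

layer 191 (z = 19.1 mm)

Layer 191 (z = 19.1): the cube (footprint 25.5×14) is included at this height (perimeter 79.00 mm); the r=7.5 cylinder at (3, -0.5) contributes a regular 12-gon of circumradius 7.5 (perimeter = 2·12·7.500·sin(180°/12) = 46.59 mm); Merging all regions: the regions partially overlap (shared area 58.27 mm²), so the edge portions inside another operand are dropped and the merged outline is re-measured after clipping — boundary = 94.79 mm. So its perimeter = 94.79 mm. Layer 324 (z = 32.4): the cube is not intersected at this z (z outside [0, 22.5]); the cylinder at (3, -0.5): section is a regular 12-gon, circumradius r=7.5 (perimeter = 2·12·7.500·sin(180°/12) = 46.59 mm); Combining (union): only the r=7.5 cylinder at (3, -0.5) is present, so the union is just that shape — boundary = 46.59 mm. So its perimeter = 46.59 mm. Layer 191 is larger (94.79 vs 46.59 mm).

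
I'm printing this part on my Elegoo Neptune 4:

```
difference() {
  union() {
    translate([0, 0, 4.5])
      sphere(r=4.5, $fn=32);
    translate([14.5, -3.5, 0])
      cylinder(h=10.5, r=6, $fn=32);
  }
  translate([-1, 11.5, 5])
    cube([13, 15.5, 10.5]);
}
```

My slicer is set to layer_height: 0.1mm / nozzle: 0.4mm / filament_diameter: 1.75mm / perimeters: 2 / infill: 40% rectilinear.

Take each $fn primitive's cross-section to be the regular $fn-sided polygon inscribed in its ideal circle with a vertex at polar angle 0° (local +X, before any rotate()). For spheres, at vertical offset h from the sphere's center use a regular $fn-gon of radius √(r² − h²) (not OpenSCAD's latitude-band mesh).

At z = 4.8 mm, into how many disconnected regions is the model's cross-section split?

2

At z = 4.8 mm: the sphere: section is a regular 32-gon, circumradius = √(r²−h²) = √(4.5²−0.3²) = 4.490; the r=6 cylinder at (14.5, -3.5) gives a regular 32-gon of circumradius 6 (constant along its height); Merging all regions: the 2 present regions are separate (no shared area or edge), so areas and boundary lengths simply add and each stays a separate island — 2 connected regions; the cube at (-1, 11.5) does not reach this height (z outside [5, 15.5]); Subtracting the remaining from the first: none of the subtracted shapes is present at this height, so that combined region is unchanged — 2 connected regions. The result has 2 disconnected regions.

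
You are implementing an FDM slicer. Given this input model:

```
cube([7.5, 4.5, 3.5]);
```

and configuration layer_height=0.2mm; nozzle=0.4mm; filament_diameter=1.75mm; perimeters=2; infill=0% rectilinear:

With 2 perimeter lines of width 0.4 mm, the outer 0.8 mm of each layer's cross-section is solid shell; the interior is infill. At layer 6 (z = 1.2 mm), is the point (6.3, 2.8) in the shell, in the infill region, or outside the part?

infill

At z = 1.2 mm: the cube is present — its section is the full 7.5×4.5 rectangle. Overall, the cross-section is a single solid region. The nearest boundary edge runs (7.50, 0.00)→(7.50, 4.50); distance from the point to it = 1.20 mm. The point is inside the cross-section and 1.20 mm from the nearest boundary — more than the 0.8 mm shell width (2 × 0.4), so it's in the infill interior.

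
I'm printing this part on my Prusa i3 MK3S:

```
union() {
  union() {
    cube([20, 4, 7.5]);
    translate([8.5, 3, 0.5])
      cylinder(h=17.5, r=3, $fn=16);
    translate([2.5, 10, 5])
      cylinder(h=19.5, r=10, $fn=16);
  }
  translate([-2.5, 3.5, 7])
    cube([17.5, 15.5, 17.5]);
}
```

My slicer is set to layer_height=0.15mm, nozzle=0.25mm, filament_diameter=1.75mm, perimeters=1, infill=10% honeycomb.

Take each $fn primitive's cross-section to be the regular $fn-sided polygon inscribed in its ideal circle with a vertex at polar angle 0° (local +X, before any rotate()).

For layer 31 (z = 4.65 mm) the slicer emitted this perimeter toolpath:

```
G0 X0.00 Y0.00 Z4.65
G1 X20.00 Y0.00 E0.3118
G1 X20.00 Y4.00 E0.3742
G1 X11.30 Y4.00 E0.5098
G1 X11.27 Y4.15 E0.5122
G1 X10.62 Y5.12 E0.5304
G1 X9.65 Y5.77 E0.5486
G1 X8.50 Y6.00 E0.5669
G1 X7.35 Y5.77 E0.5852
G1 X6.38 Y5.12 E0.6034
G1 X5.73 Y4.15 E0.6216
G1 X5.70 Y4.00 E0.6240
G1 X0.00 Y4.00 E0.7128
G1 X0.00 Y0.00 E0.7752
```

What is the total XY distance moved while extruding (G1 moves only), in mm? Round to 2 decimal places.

49.72 mm

Sum the Euclidean lengths of each G1 segment: total = 49.72 mm.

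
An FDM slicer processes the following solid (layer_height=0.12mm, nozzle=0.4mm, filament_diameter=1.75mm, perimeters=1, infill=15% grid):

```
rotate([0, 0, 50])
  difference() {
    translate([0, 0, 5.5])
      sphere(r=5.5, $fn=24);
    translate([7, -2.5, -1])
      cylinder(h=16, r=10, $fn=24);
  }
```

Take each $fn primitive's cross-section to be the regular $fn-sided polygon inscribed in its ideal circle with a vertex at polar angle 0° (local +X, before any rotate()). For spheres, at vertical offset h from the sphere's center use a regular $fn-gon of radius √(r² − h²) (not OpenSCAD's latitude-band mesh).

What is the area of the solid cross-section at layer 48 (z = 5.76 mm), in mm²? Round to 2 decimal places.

25.25 mm²

At z = 5.76 mm: the r=5.5 sphere contributes a regular 24-gon of circumradius √(5.5²−0.26²) = 5.494 (area = (24/2)·5.494²·sin(360°/24) = 93.74 mm²); the r=10 cylinder at (7, -2.5) contributes a regular 24-gon of circumradius 10 (area = (24/2)·10.000²·sin(360°/24) = 310.58 mm²); Taking the first minus the rest: starting from the r=5.5 sphere (93.74 mm²), the r=10 cylinder at (7, -2.5) partially overlaps it — only the 68.49 mm² overlap (of its 310.58 mm²) is removed, clipping the outline — area = 25.25 mm²; (rotated 50° about Z; rotation is an isometry so areas/perimeters/island counts are preserved). Overall, the cross-section is a single solid region. Net area = 25.25 mm².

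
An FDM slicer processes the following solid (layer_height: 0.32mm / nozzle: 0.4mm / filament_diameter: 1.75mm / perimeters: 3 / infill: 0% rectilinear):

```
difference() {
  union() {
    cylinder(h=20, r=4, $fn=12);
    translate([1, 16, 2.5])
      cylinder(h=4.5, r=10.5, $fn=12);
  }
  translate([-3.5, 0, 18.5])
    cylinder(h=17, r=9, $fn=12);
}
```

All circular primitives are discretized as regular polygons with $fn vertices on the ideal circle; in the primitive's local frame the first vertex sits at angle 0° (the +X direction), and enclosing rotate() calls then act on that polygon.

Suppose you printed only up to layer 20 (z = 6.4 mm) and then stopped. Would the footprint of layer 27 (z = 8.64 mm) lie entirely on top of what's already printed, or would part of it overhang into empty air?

entirely on top

Compare the two slices. At z = 6.4: the r=4 cylinder gives a regular 12-gon of circumradius 4 (constant along its height) (area = (12/2)·4.000²·sin(360°/12) = 48.00 mm²); the cylinder at (1, 16): section is a regular 12-gon, circumradius r=10.5 (area = (12/2)·10.500²·sin(360°/12) = 330.75 mm²); Taking the union: the 2 present regions are separate (no shared area or edge), so areas and boundary lengths simply add and each stays a separate island — area = 378.75 mm²; the cylinder at (-3.5, 0) is absent (z outside [18.5, 35.5]); After the difference (first − rest): none of the subtracted shapes is present at this height, so the result so far is unchanged — area = 378.75 mm². At z = 8.64: the r=4 cylinder gives a regular 12-gon of circumradius 4 (constant along its height) (area = (12/2)·4.000²·sin(360°/12) = 48.00 mm²); the cylinder at (1, 16) is absent (z outside [2.5, 7]); Merging all regions: only the r=4 cylinder is present, so the union is just that shape — area = 48.00 mm²; the cylinder at (-3.5, 0) is absent (z outside [18.5, 35.5]); Taking the first minus the rest: none of the subtracted shapes is present at this height, so that combined region is unchanged — area = 48.00 mm². Checking containment: the cross-section at z = 8.64 is a subset of the cross-section at z = 6.4.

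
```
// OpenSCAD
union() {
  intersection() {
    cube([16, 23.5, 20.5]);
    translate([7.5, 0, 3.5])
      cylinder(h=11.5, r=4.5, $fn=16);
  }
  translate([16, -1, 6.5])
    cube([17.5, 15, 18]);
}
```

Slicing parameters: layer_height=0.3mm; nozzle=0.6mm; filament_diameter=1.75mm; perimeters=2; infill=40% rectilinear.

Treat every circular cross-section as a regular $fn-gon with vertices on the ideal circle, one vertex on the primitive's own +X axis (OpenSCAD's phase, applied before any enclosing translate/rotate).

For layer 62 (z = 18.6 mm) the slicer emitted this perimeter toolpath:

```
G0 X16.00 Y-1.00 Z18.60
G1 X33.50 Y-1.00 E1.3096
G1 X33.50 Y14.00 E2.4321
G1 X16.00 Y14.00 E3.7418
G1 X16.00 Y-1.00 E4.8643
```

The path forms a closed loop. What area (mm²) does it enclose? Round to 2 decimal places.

262.50 mm²

Apply the shoelace formula to the sequence of (X, Y) vertices; enclosed area = 262.50 mm².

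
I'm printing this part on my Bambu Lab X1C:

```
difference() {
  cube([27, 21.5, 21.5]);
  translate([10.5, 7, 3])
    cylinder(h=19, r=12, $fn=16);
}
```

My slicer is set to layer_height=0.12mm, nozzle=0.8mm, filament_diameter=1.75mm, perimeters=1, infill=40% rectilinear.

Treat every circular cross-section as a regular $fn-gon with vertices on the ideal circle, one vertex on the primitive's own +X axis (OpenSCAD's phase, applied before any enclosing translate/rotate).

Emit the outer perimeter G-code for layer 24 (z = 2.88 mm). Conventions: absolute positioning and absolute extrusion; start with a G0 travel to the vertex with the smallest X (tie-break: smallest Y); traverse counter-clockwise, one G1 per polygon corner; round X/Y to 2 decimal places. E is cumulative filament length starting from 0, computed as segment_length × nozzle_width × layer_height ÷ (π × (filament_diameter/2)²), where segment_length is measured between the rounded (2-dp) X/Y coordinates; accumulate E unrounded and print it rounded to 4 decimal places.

G0 X0.00 Y0.00 Z2.88
G1 X27.00 Y0.00 E1.0776
G1 X27.00 Y21.50 E1.9357
G1 X0.00 Y21.50 E3.0134
G1 X0.00 Y0.00 E3.8715

At z = 2.88 mm: the cube is present — its section is the full 27×21.5 rectangle; the cylinder at (10.5, 7) does not reach this height (z outside [3, 22]); Taking the first minus the rest: none of the subtracted shapes is present at this height, so the 27×21.5 cube is unchanged — 1 connected region. The outline is a single polygon with 4 vertices. Extrusion per mm of travel: 0.8 × 0.12 / (π × 0.875²) = 0.039912. Accumulating E over each segment gives final E = 3.8715.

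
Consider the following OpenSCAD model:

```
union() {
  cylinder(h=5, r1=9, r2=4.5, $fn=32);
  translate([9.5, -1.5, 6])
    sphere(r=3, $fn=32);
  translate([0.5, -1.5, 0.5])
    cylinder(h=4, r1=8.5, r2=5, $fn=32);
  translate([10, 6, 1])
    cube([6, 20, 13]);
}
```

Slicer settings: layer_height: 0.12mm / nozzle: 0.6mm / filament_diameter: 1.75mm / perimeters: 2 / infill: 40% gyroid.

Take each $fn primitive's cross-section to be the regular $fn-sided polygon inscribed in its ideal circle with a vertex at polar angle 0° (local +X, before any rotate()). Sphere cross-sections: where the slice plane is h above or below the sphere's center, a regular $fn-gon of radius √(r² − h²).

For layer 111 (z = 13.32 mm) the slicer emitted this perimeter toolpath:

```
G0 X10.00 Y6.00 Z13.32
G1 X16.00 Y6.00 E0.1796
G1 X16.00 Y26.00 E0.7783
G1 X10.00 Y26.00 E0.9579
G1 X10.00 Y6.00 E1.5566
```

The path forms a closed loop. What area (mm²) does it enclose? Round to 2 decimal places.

Apply the shoelace formula to the sequence of (X, Y) vertices; enclosed area = 120.00 mm².

120.00 mm²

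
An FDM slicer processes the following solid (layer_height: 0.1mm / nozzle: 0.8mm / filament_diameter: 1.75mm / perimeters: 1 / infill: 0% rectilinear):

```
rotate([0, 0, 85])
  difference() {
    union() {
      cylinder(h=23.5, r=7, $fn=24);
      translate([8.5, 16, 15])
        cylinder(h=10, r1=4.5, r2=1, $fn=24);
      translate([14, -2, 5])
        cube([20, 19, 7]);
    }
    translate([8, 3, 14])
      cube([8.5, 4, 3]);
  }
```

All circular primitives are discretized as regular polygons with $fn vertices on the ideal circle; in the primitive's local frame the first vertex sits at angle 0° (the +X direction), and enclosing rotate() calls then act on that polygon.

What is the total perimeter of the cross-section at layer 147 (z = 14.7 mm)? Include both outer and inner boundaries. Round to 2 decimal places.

At z = 14.7 mm: the r=7 cylinder gives a regular 24-gon of circumradius 7 (constant along its height) (perimeter = 2·24·7.000·sin(180°/24) = 43.86 mm); the cone at (8.5, 16) does not reach this height (z outside [15, 25]); the cube at (14, -2) is absent (z outside [5, 12]); Taking the union: only the r=7 cylinder is present, so the union is just that shape — boundary = 43.86 mm; the cube at (8, 3) (footprint 8.5×4) is included at this height (perimeter 25.00 mm); Subtracting the remaining from the first: starting from that combined region, the 8.5×4 cube at (8, 3) misses the remaining region (no effect) — boundary = 43.86 mm; (whole slice rotated 85° about Z — lengths, areas and connectivity unchanged). Overall, the cross-section is a single solid region. Total boundary length (outer) = 43.86 mm.

43.86 mm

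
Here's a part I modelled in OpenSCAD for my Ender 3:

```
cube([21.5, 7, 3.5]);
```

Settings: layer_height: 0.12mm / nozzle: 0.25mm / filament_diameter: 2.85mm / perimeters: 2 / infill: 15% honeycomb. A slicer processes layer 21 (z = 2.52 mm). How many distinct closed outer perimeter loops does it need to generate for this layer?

At z = 2.52 mm: the cube is present — its section is the full 21.5×7 rectangle. The result has 1 disconnected region.

1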